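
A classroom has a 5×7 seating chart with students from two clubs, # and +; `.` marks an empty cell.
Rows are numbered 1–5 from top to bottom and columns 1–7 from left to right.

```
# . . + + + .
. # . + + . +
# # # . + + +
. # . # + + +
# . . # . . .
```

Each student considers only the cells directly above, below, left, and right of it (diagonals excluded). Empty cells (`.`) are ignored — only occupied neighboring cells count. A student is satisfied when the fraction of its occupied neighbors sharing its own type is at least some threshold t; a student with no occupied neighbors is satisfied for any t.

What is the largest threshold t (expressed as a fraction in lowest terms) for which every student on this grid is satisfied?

1/2

Row 1: (1,1)# — no occupied neighbors · (1,4)+ 2/2 · (1,5)+ 3/3 · (1,6)+ 1/1
Row 2: (2,2)# 1/1 · (2,4)+ 2/2 · (2,5)+ 3/3 · (2,7)+ 1/1
Row 3: (3,1)# 1/1 · (3,2)# 4/4 · (3,3)# 1/1 · (3,5)+ 3/3 · (3,6)+ 3/3 · (3,7)+ 3/3
Row 4: (4,2)# 1/1 · (4,4)# 1/2 · (4,5)+ 2/3 · (4,6)+ 3/3 · (4,7)+ 2/2
Row 5: (5,1)# — no occupied neighbors · (5,4)# 1/1
The smallest same-type fraction is 1/2 at (4,4), which reduces to 1/2. Any threshold above that leaves this student unsatisfied.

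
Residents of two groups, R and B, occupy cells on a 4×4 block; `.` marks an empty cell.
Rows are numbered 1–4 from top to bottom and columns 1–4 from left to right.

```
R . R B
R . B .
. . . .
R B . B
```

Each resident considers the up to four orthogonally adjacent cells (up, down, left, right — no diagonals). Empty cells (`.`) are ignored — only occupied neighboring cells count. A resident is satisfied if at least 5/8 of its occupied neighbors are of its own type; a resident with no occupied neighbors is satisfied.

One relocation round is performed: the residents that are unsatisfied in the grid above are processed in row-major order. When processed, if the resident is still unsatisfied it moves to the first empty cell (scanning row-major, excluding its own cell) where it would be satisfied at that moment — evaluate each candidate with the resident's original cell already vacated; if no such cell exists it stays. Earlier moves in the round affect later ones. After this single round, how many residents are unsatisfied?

1

Initially unsatisfied (in order): (1,3), (1,4), (2,3), (4,1), (4,2).
  (1,3) → (1,2).
  (1,4): now satisfied by earlier moves; stays.
  (2,3): now satisfied by earlier moves; stays.
  (4,1) → (2,2).
  (4,2): now satisfied by earlier moves; stays.
Resulting grid:
R R . B
R R B .
. . . .
. B . B
Unsatisfied now: (2,3).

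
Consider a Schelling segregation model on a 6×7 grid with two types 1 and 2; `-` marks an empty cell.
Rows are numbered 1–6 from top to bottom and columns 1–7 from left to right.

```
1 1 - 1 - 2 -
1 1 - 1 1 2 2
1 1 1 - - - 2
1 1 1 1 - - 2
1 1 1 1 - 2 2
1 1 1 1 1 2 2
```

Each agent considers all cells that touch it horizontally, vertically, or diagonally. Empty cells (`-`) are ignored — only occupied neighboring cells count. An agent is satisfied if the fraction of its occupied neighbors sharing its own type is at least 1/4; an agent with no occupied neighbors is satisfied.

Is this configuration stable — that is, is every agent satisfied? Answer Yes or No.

Yes

Row 1: (1,1)1 3/3 ✓ · (1,2)1 3/3 ✓ · (1,4)1 2/2 ✓ · (1,6)2 2/3 ✓
Row 2: (2,1)1 5/5 ✓ · (2,2)1 6/6 ✓ · (2,4)1 3/3 ✓ · (2,5)1 2/4 ✓ · (2,6)2 3/4 ✓ · (2,7)2 3/3 ✓
Row 3: (3,1)1 5/5 ✓ · (3,2)1 7/7 ✓ · (3,3)1 6/6 ✓ · (3,7)2 3/3 ✓
Row 4: (4,1)1 5/5 ✓ · (4,2)1 8/8 ✓ · (4,3)1 7/7 ✓ · (4,4)1 4/4 ✓ · (4,7)2 3/3 ✓
Row 5: (5,1)1 5/5 ✓ · (5,2)1 8/8 ✓ · (5,3)1 8/8 ✓ · (5,4)1 6/6 ✓ · (5,6)2 4/5 ✓ · (5,7)2 4/4 ✓
Row 6: (6,1)1 3/3 ✓ · (6,2)1 5/5 ✓ · (6,3)1 5/5 ✓ · (6,4)1 4/4 ✓ · (6,5)1 2/4 ✓ · (6,6)2 3/4 ✓ · (6,7)2 3/3 ✓
All meet the threshold, so the configuration is stable.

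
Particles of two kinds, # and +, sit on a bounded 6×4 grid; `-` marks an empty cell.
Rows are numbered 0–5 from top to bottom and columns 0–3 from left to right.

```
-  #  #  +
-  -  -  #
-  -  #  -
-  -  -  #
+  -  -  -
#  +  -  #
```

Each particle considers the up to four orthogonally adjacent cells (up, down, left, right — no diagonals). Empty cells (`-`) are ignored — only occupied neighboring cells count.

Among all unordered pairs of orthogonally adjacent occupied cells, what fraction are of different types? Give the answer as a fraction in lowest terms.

4/5

Scan each occupied cell's neighbors to the right and below so each pair is counted once.
Row 0: #(0,1)–#(0,2)= #(0,2)–+(0,3)≠ +(0,3)–#(1,3)≠  → 2/3 unlike.
Row 4: +(4,0)–#(5,0)≠  → 1/1 unlike.
Row 5: #(5,0)–+(5,1)≠  → 1/1 unlike.
Total adjacent occupied pairs: 5; unlike-type pairs: 4.
4/5 is already in lowest terms.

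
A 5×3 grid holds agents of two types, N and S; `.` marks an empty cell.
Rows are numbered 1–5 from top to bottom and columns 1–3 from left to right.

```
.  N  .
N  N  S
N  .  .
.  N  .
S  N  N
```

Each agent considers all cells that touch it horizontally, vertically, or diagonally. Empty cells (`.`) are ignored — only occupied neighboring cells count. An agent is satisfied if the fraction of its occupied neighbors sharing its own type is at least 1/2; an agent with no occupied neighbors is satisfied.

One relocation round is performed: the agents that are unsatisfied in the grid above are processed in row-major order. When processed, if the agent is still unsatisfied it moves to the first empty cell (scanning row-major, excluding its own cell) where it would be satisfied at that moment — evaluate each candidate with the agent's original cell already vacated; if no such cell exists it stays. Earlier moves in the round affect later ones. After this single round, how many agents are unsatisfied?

Initially unsatisfied (in order): (2,3), (5,1).
  (2,3): no empty cell satisfies it; stays.
  (5,1): no empty cell satisfies it; stays.
Resulting grid:
. N .
N N S
N . .
. N .
S N N
Unsatisfied now: (2,3), (5,1).

2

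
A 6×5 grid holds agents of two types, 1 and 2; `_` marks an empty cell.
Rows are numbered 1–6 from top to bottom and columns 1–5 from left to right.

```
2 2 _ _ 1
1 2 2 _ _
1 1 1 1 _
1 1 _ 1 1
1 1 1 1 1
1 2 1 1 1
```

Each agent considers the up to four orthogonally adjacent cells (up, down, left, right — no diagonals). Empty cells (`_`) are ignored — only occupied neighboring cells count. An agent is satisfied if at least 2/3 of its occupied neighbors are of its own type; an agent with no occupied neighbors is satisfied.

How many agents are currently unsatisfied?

Row 1: (1,1)2 1/2 not · (1,2)2 2/2 satisfied · (1,5)1 0/0 satisfied
Row 2: (2,1)1 1/3 not · (2,2)2 2/4 not · (2,3)2 1/2 not
Row 3: (3,1)1 3/3 satisfied · (3,2)1 3/4 satisfied · (3,3)1 2/3 satisfied · (3,4)1 2/2 satisfied
Row 4: (4,1)1 3/3 satisfied · (4,2)1 3/3 satisfied · (4,4)1 3/3 satisfied · (4,5)1 2/2 satisfied
Row 5: (5,1)1 3/3 satisfied · (5,2)1 3/4 satisfied · (5,3)1 3/3 satisfied · (5,4)1 4/4 satisfied · (5,5)1 3/3 satisfied
Row 6: (6,1)1 1/2 not · (6,2)2 0/3 not · (6,3)1 2/3 satisfied · (6,4)1 3/3 satisfied · (6,5)1 2/2 satisfied
Unsatisfied: (1,1), (2,1), (2,2), (2,3), (6,1), (6,2) — 6 in total.

6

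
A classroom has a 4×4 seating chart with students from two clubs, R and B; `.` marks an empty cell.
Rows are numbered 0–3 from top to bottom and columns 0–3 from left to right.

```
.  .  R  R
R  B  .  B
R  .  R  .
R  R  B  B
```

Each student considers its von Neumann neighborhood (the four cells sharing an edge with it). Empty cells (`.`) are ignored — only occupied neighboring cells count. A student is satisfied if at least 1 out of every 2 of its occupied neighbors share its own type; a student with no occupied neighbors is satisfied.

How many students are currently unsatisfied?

4

Row 0: (0,2)R 1/1 ✓ · (0,3)R 1/2 ✓
Row 1: (1,0)R 1/2 ✓ · (1,1)B 0/1 ✗ · (1,3)B 0/1 ✗
Row 2: (2,0)R 2/2 ✓ · (2,2)R 0/1 ✗
Row 3: (3,0)R 2/2 ✓ · (3,1)R 1/2 ✓ · (3,2)B 1/3 ✗ · (3,3)B 1/1 ✓
Unsatisfied: (1,1), (1,3), (2,2), (3,2) — 4 in total.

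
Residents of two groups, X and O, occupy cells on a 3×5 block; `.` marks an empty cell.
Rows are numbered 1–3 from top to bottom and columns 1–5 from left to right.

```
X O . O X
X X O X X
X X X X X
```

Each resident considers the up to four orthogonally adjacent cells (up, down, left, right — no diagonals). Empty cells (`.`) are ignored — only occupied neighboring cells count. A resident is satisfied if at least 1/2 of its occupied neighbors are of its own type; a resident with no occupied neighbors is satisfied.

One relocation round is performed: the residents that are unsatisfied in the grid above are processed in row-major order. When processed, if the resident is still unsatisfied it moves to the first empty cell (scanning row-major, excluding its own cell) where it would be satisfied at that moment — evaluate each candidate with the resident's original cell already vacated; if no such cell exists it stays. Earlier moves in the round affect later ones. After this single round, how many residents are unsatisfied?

Initially unsatisfied (in order): (1,2), (1,4), (2,3).
  (1,2) → (1,3).
  (1,4): no empty cell satisfies it; stays.
  (2,3): no empty cell satisfies it; stays.
Resulting grid:
X . O O X
X X O X X
X X X X X
Unsatisfied now: (1,4), (2,3).

2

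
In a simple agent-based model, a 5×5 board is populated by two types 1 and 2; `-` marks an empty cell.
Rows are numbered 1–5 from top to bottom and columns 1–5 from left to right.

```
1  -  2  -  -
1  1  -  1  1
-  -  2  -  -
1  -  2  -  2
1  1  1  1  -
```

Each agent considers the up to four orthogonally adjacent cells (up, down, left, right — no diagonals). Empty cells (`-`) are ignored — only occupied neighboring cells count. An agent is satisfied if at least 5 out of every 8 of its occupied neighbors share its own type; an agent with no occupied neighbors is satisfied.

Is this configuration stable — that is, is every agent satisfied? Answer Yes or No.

Row 1: (1,1)1 1/1 satisfied · (1,3)2 0/0 satisfied
Row 2: (2,1)1 2/2 satisfied · (2,2)1 1/1 satisfied · (2,4)1 1/1 satisfied · (2,5)1 1/1 satisfied
Row 3: (3,3)2 1/1 satisfied
Row 4: (4,1)1 1/1 satisfied · (4,3)2 1/2 not · (4,5)2 0/0 satisfied
Row 5: (5,1)1 2/2 satisfied · (5,2)1 2/2 satisfied · (5,3)1 2/3 satisfied · (5,4)1 1/1 satisfied
For instance (4,3) has only 1/2 same-type neighbors, below 5/8.

No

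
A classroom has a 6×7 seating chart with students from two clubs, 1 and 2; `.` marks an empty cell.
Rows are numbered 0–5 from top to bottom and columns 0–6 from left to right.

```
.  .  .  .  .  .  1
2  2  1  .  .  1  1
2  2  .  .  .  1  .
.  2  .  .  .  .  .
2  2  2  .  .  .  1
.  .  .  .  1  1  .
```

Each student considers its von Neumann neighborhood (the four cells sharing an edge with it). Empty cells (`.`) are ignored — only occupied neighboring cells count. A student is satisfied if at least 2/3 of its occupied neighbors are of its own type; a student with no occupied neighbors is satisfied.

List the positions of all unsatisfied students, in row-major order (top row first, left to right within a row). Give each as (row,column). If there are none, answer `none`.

(1,2)

Row 0: (0,6)1 1/1 ✓
Row 1: (1,0)2 2/2 ✓ · (1,1)2 2/3 ✓ · (1,2)1 0/1 ✗ · (1,5)1 2/2 ✓ · (1,6)1 2/2 ✓
Row 2: (2,0)2 2/2 ✓ · (2,1)2 3/3 ✓ · (2,5)1 1/1 ✓
Row 3: (3,1)2 2/2 ✓
Row 4: (4,0)2 1/1 ✓ · (4,1)2 3/3 ✓ · (4,2)2 1/1 ✓ · (4,6)1 0/0 ✓
Row 5: (5,4)1 1/1 ✓ · (5,5)1 1/1 ✓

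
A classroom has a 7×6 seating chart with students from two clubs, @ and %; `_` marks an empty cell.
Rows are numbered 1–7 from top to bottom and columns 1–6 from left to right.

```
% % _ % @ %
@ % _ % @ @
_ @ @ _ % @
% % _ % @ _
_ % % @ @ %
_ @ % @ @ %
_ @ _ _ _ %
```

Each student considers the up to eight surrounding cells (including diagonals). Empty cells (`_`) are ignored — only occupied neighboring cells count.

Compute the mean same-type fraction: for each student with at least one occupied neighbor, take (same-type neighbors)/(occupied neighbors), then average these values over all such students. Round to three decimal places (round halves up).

0.463

(1,1)% 2/3
(1,2)% 2/3
(1,4)% 1/3
(1,5)@ 2/5
(1,6)% 0/3
(2,1)@ 1/4
(2,2)% 2/5
(2,4)% 2/5
(2,5)@ 3/7
(2,6)@ 3/5
(3,2)@ 2/5
(3,3)@ 1/5
(3,5)% 2/6
(3,6)@ 3/4
(4,1)% 2/3
(4,2)% 3/5
(4,4)% 2/6
(4,5)@ 3/6
(5,2)% 4/5
(5,3)% 4/7
(5,4)@ 4/7
(5,5)@ 4/7
(5,6)% 1/4
(6,2)@ 1/4
(6,3)% 2/6
(6,4)@ 3/5
(6,5)@ 3/6
(6,6)% 2/4
(7,2)@ 1/2
(7,6)% 1/2
Sum over 30 students: 2/3 + 2/3 + 1/3 + 2/5 + 0/3 + 1/4 + 2/5 + 2/5 + 3/7 + 3/5 + 2/5 + 1/5 + 2/6 + 3/4 + 2/3 + 3/5 + 2/6 + 3/6 + 4/5 + 4/7 + 4/7 + 4/7 + 1/4 + 1/4 + 2/6 + 3/5 + 3/6 + 2/4 + 1/2 + 1/2 = 1457/105; mean = 1457/105 ÷ 30 = 1457/3150 = 0.462539… → 0.463.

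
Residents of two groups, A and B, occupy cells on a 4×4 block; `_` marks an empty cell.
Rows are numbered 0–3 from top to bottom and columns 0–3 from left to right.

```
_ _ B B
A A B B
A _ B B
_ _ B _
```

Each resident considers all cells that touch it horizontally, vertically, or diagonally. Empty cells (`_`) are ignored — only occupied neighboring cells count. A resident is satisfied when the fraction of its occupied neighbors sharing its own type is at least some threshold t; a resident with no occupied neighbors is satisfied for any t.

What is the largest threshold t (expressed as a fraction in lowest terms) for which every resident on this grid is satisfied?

Row 0: (0,2)B 3/4 · (0,3)B 3/3
Row 1: (1,0)A 2/2 · (1,1)A 2/5 · (1,2)B 5/6 · (1,3)B 5/5
Row 2: (2,0)A 2/2 · (2,2)B 4/5 · (2,3)B 4/4
Row 3: (3,2)B 2/2
The smallest same-type fraction is 2/5 at (1,1), which reduces to 2/5. Any threshold above that leaves this resident unsatisfied.

2/5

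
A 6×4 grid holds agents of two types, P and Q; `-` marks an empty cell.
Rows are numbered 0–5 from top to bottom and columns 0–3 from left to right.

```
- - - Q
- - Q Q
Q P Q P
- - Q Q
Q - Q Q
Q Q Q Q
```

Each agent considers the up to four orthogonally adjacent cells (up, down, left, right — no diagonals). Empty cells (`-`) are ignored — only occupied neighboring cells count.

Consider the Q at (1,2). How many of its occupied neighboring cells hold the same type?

2

Occupied neighbors of (1,2): (2,2)=Q, (1,3)=Q.
Same type (Q): 2 of 2.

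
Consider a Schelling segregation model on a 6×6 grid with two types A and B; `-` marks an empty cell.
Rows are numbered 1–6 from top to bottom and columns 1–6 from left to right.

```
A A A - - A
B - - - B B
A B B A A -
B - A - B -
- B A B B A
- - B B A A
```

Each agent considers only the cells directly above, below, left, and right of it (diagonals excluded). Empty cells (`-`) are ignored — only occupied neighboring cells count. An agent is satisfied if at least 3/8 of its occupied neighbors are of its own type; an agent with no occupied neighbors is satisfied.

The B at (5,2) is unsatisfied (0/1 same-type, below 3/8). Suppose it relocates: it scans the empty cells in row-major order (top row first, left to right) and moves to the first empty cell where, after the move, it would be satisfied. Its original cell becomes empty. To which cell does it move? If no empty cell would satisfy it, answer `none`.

Vacating (5,2). Empty cells in order:
  (1,4): 0/1 same-type → still unsatisfied.
  (1,5): 1/2 same-type → satisfied — stop here.

(1,5)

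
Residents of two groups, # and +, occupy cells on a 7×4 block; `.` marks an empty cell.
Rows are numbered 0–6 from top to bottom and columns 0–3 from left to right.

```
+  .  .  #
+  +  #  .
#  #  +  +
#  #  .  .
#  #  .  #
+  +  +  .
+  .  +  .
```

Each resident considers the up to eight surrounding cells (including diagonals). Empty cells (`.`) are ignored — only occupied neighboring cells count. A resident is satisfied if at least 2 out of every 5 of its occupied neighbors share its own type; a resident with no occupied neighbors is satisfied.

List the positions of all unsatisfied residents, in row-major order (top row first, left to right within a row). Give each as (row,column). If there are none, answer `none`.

(4,3)

Row 0: (0,0)+ 2/2 ok · (0,3)# 1/1 ok
Row 1: (1,0)+ 2/4 ok · (1,1)+ 3/6 ok · (1,2)# 2/5 ok
Row 2: (2,0)# 3/5 ok · (2,1)# 4/7 ok · (2,2)+ 2/5 ok · (2,3)+ 1/2 ok
Row 3: (3,0)# 5/5 ok · (3,1)# 5/6 ok
Row 4: (4,0)# 3/5 ok · (4,1)# 3/6 ok · (4,3)# 0/1 unhappy
Row 5: (5,0)+ 2/4 ok · (5,1)+ 4/6 ok · (5,2)+ 2/4 ok
Row 6: (6,0)+ 2/2 ok · (6,2)+ 2/2 ok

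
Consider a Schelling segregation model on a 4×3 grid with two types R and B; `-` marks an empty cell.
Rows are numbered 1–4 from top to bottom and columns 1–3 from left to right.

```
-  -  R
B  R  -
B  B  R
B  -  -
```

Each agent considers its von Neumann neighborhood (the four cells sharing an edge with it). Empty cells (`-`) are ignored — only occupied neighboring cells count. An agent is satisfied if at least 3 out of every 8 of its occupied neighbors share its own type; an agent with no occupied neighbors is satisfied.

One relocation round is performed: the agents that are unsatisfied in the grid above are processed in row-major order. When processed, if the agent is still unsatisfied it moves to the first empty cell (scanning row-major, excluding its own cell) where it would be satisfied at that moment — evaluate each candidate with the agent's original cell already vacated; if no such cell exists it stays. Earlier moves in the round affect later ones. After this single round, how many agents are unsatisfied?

0

Initially unsatisfied (in order): (2,2), (3,2), (3,3).
  (2,2) → (1,2).
  (3,2): now satisfied by earlier moves; stays.
  (3,3) → (1,1).
Resulting grid:
R R R
B - -
B B -
B - -
All satisfied now.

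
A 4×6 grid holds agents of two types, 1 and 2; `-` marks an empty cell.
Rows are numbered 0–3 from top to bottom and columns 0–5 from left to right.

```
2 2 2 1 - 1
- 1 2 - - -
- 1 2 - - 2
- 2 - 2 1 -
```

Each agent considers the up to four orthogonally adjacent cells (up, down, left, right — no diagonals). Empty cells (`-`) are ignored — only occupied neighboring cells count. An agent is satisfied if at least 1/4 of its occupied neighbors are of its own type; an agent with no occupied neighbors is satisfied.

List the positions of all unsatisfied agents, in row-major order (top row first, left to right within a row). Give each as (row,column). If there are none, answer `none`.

(0,3), (3,1), (3,3), (3,4)

(0,0)2 1/1 satisfied
(0,1)2 2/3 satisfied
(0,2)2 2/3 satisfied
(0,3)1 0/1 not
(0,5)1 0/0 satisfied
(1,1)1 1/3 satisfied
(1,2)2 2/3 satisfied
(2,1)1 1/3 satisfied
(2,2)2 1/2 satisfied
(2,5)2 0/0 satisfied
(3,1)2 0/1 not
(3,3)2 0/1 not
(3,4)1 0/1 not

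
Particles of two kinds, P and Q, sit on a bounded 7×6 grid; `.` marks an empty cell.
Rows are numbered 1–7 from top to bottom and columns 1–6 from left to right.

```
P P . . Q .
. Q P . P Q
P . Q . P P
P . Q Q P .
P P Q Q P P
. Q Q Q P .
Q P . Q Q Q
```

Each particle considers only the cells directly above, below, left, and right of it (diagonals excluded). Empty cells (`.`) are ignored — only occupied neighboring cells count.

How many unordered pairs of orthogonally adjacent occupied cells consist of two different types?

14

Scan each occupied cell's neighbors to the right and below so each pair is counted once.
From row 1: 2 unlike of 3 pairs (running 2/3).
From row 2: 4 unlike of 5 pairs (running 6/8).
From row 3: 0 unlike of 4 pairs (running 6/12).
From row 4: 1 unlike of 6 pairs (running 7/18).
From row 5: 3 unlike of 9 pairs (running 10/27).
From row 6: 3 unlike of 6 pairs (running 13/33).
From row 7: 1 unlike of 3 pairs (running 14/36).
Total adjacent occupied pairs: 36; unlike-type pairs: 14.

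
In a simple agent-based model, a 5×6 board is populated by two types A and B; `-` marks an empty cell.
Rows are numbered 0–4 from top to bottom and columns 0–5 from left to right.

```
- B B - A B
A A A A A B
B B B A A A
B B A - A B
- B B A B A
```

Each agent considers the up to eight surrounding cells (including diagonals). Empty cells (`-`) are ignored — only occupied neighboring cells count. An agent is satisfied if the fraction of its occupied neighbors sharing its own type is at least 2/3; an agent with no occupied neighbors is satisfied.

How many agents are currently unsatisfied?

18

Row 0: (0,1)B 1/4 unhappy · (0,2)B 1/4 unhappy · (0,4)A 2/4 unhappy · (0,5)B 1/3 unhappy
Row 1: (1,0)A 1/4 unhappy · (1,1)A 2/7 unhappy · (1,2)A 3/7 unhappy · (1,3)A 5/7 ok · (1,4)A 5/7 ok · (1,5)B 1/5 unhappy
Row 2: (2,0)B 3/5 unhappy · (2,1)B 4/8 unhappy · (2,2)B 2/7 unhappy · (2,3)A 6/7 ok · (2,4)A 5/7 ok · (2,5)A 3/5 unhappy
Row 3: (3,0)B 4/4 ok · (3,1)B 6/7 ok · (3,2)A 2/7 unhappy · (3,4)A 5/7 ok · (3,5)B 1/5 unhappy
Row 4: (4,1)B 3/4 ok · (4,2)B 2/4 unhappy · (4,3)A 2/4 unhappy · (4,4)B 1/4 unhappy · (4,5)A 1/3 unhappy
Unsatisfied: (0,1), (0,2), (0,4), (0,5), (1,0), (1,1), (1,2), (1,5), (2,0), (2,1), (2,2), (2,5), (3,2), (3,5), (4,2), (4,3), (4,4), (4,5) — 18 in total.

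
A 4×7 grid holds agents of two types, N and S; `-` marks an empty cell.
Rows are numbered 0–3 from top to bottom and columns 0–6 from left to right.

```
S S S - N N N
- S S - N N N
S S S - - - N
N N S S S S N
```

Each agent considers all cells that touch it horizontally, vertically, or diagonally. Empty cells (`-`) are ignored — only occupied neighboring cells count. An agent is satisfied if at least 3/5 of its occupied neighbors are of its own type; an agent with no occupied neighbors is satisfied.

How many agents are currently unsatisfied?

5

(0,0)S 2/2 satisfied
(0,1)S 4/4 satisfied
(0,2)S 3/3 satisfied
(0,4)N 3/3 satisfied
(0,5)N 5/5 satisfied
(0,6)N 3/3 satisfied
(1,1)S 7/7 satisfied
(1,2)S 5/5 satisfied
(1,4)N 3/3 satisfied
(1,5)N 6/6 satisfied
(1,6)N 4/4 satisfied
(2,0)S 2/4 not
(2,1)S 5/7 satisfied
(2,2)S 5/6 satisfied
(2,6)N 3/4 satisfied
(3,0)N 1/3 not
(3,1)N 1/5 not
(3,2)S 3/4 satisfied
(3,3)S 3/3 satisfied
(3,4)S 2/2 satisfied
(3,5)S 1/3 not
(3,6)N 1/2 not
Unsatisfied: (2,0), (3,0), (3,1), (3,5), (3,6) — 5 in total.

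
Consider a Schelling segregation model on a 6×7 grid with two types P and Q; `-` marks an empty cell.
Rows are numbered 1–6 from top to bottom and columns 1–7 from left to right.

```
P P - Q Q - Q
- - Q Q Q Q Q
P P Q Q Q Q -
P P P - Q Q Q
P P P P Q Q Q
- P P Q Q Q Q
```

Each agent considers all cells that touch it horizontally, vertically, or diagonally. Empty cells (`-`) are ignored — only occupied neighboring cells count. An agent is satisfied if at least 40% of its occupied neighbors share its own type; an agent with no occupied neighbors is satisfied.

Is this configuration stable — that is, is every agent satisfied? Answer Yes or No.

(1,1)P 1/1 ok
(1,2)P 1/2 ok
(1,4)Q 4/4 ok
(1,5)Q 4/4 ok
(1,7)Q 2/2 ok
(2,3)Q 4/6 ok
(2,4)Q 7/7 ok
(2,5)Q 7/7 ok
(2,6)Q 6/6 ok
(2,7)Q 3/3 ok
(3,1)P 3/3 ok
(3,2)P 4/6 ok
(3,3)Q 3/6 ok
(3,4)Q 6/7 ok
(3,5)Q 7/7 ok
(3,6)Q 7/7 ok
(4,1)P 5/5 ok
(4,2)P 7/8 ok
(4,3)P 5/7 ok
(4,5)Q 6/7 ok
(4,6)Q 7/7 ok
(4,7)Q 4/4 ok
(5,1)P 4/4 ok
(5,2)P 7/7 ok
(5,3)P 6/7 ok
(5,4)P 3/7 ok
(5,5)Q 6/7 ok
(5,6)Q 8/8 ok
(5,7)Q 5/5 ok
(6,2)P 4/4 ok
(6,3)P 4/5 ok
(6,4)Q 2/5 ok
(6,5)Q 4/5 ok
(6,6)Q 5/5 ok
(6,7)Q 3/3 ok
All meet the threshold, so the configuration is stable.

Yes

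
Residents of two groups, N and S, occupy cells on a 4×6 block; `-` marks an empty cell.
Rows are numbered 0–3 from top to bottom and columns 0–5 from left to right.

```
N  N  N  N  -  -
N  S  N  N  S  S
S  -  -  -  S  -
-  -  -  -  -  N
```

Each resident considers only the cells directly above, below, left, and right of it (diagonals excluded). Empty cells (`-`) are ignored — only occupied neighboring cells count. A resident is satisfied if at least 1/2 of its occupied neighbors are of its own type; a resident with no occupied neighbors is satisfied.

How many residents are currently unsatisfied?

(0,0)N 2/2 ✓
(0,1)N 2/3 ✓
(0,2)N 3/3 ✓
(0,3)N 2/2 ✓
(1,0)N 1/3 ✗
(1,1)S 0/3 ✗
(1,2)N 2/3 ✓
(1,3)N 2/3 ✓
(1,4)S 2/3 ✓
(1,5)S 1/1 ✓
(2,0)S 0/1 ✗
(2,4)S 1/1 ✓
(3,5)N 0/0 ✓
Unsatisfied: (1,0), (1,1), (2,0) — 3 in total.

3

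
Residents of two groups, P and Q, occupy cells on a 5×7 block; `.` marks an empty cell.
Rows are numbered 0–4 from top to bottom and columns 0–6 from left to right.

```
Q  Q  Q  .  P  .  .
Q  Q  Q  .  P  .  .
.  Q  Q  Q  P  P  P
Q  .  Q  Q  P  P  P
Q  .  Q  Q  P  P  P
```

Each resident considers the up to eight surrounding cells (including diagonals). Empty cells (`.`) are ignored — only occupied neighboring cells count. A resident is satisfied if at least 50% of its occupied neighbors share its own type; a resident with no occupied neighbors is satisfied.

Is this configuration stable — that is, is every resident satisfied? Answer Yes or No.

Row 0: (0,0)Q 3/3 ✓ · (0,1)Q 5/5 ✓ · (0,2)Q 3/3 ✓ · (0,4)P 1/1 ✓
Row 1: (1,0)Q 4/4 ✓ · (1,1)Q 7/7 ✓ · (1,2)Q 6/6 ✓ · (1,4)P 3/4 ✓
Row 2: (2,1)Q 6/6 ✓ · (2,2)Q 6/6 ✓ · (2,3)Q 4/7 ✓ · (2,4)P 4/6 ✓ · (2,5)P 6/6 ✓ · (2,6)P 3/3 ✓
Row 3: (3,0)Q 2/2 ✓ · (3,2)Q 6/6 ✓ · (3,3)Q 5/8 ✓ · (3,4)P 5/8 ✓ · (3,5)P 8/8 ✓ · (3,6)P 5/5 ✓
Row 4: (4,0)Q 1/1 ✓ · (4,2)Q 3/3 ✓ · (4,3)Q 3/5 ✓ · (4,4)P 3/5 ✓ · (4,5)P 5/5 ✓ · (4,6)P 3/3 ✓
All meet the threshold, so the configuration is stable.

Yes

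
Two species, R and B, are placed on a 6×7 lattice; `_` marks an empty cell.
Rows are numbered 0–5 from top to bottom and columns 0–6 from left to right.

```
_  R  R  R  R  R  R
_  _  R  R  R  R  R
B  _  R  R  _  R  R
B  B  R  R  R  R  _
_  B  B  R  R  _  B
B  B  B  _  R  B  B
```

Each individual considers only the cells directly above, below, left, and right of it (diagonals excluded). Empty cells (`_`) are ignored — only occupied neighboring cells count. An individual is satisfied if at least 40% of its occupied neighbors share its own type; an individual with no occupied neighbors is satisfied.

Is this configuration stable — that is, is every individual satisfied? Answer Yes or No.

Yes

(0,1)R 1/1 ok
(0,2)R 3/3 ok
(0,3)R 3/3 ok
(0,4)R 3/3 ok
(0,5)R 3/3 ok
(0,6)R 2/2 ok
(1,2)R 3/3 ok
(1,3)R 4/4 ok
(1,4)R 3/3 ok
(1,5)R 4/4 ok
(1,6)R 3/3 ok
(2,0)B 1/1 ok
(2,2)R 3/3 ok
(2,3)R 3/3 ok
(2,5)R 3/3 ok
(2,6)R 2/2 ok
(3,0)B 2/2 ok
(3,1)B 2/3 ok
(3,2)R 2/4 ok
(3,3)R 4/4 ok
(3,4)R 3/3 ok
(3,5)R 2/2 ok
(4,1)B 3/3 ok
(4,2)B 2/4 ok
(4,3)R 2/3 ok
(4,4)R 3/3 ok
(4,6)B 1/1 ok
(5,0)B 1/1 ok
(5,1)B 3/3 ok
(5,2)B 2/2 ok
(5,4)R 1/2 ok
(5,5)B 1/2 ok
(5,6)B 2/2 ok
All meet the threshold, so the configuration is stable.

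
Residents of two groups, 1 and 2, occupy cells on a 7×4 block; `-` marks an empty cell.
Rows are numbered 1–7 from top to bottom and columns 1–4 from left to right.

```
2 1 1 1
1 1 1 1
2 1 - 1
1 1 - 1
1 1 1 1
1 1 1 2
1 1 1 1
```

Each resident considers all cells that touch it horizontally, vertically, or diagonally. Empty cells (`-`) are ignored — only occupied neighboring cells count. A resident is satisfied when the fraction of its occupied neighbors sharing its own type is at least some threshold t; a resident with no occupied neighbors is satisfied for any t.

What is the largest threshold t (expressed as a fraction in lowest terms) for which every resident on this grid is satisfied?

Row 1: (1,1)2 0/3 · (1,2)1 4/5 · (1,3)1 5/5 · (1,4)1 3/3
Row 2: (2,1)1 3/5 · (2,2)1 5/7 · (2,3)1 7/7 · (2,4)1 4/4
Row 3: (3,1)2 0/5 · (3,2)1 5/6 · (3,4)1 3/3
Row 4: (4,1)1 4/5 · (4,2)1 5/6 · (4,4)1 3/3
Row 5: (5,1)1 5/5 · (5,2)1 7/7 · (5,3)1 6/7 · (5,4)1 3/4
Row 6: (6,1)1 5/5 · (6,2)1 8/8 · (6,3)1 7/8 · (6,4)2 0/5
Row 7: (7,1)1 3/3 · (7,2)1 5/5 · (7,3)1 4/5 · (7,4)1 2/3
The smallest same-type fraction is 0/3 at (1,1), which reduces to 0/1. Any threshold above that leaves this resident unsatisfied.

0/1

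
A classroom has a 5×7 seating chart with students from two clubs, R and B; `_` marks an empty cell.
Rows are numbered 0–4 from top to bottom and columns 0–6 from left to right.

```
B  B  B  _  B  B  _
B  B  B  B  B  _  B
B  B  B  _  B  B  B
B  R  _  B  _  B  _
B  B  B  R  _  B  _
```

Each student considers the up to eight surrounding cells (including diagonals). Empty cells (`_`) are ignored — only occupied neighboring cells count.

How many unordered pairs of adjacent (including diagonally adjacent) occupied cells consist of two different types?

Scan each occupied cell's neighbors to the right and below (and the two forward diagonals) so each pair is counted once.
From row 0: 0 unlike of 15 pairs (running 0/15).
From row 1: 0 unlike of 17 pairs (running 0/32).
From row 2: 3 unlike of 14 pairs (running 3/46).
From row 3: 5 unlike of 9 pairs (running 8/55).
From row 4: 1 unlike of 3 pairs (running 9/58).
Total adjacent occupied pairs: 58; unlike-type pairs: 9.

9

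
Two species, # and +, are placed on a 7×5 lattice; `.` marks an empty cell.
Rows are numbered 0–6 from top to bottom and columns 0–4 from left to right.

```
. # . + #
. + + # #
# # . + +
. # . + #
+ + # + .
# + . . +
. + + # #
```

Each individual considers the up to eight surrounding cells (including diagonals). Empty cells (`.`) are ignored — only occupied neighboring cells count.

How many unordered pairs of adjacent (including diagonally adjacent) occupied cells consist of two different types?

30

Scan each occupied cell's neighbors to the right and below (and the two forward diagonals) so each pair is counted once.
Row 0: #(0,1)–+(1,1)≠ #(0,1)–+(1,2)≠ +(0,3)–#(0,4)≠ +(0,3)–#(1,3)≠ +(0,3)–#(1,4)≠ +(0,3)–+(1,2)= #(0,4)–#(1,4)= #(0,4)–#(1,3)=  → 5/8 unlike.
Row 1: +(1,1)–+(1,2)= +(1,1)–#(2,1)≠ +(1,1)–#(2,0)≠ +(1,2)–#(1,3)≠ +(1,2)–+(2,3)= +(1,2)–#(2,1)≠ #(1,3)–#(1,4)= #(1,3)–+(2,3)≠ #(1,3)–+(2,4)≠ #(1,4)–+(2,4)≠ #(1,4)–+(2,3)≠  → 8/11 unlike.
Row 2: #(2,0)–#(2,1)= #(2,0)–#(3,1)= #(2,1)–#(3,1)= +(2,3)–+(2,4)= +(2,3)–+(3,3)= +(2,3)–#(3,4)≠ +(2,4)–#(3,4)≠ +(2,4)–+(3,3)=  → 2/8 unlike.
Row 3: #(3,1)–+(4,1)≠ #(3,1)–#(4,2)= #(3,1)–+(4,0)≠ +(3,3)–#(3,4)≠ +(3,3)–+(4,3)= +(3,3)–#(4,2)≠ #(3,4)–+(4,3)≠  → 5/7 unlike.
Row 4: +(4,0)–+(4,1)= +(4,0)–#(5,0)≠ +(4,0)–+(5,1)= +(4,1)–#(4,2)≠ +(4,1)–+(5,1)= +(4,1)–#(5,0)≠ #(4,2)–+(4,3)≠ #(4,2)–+(5,1)≠ +(4,3)–+(5,4)=  → 5/9 unlike.
Row 5: #(5,0)–+(5,1)≠ #(5,0)–+(6,1)≠ +(5,1)–+(6,1)= +(5,1)–+(6,2)= +(5,4)–#(6,4)≠ +(5,4)–#(6,3)≠  → 4/6 unlike.
Row 6: +(6,1)–+(6,2)= +(6,2)–#(6,3)≠ #(6,3)–#(6,4)=  → 1/3 unlike.
Total adjacent occupied pairs: 52; unlike-type pairs: 30.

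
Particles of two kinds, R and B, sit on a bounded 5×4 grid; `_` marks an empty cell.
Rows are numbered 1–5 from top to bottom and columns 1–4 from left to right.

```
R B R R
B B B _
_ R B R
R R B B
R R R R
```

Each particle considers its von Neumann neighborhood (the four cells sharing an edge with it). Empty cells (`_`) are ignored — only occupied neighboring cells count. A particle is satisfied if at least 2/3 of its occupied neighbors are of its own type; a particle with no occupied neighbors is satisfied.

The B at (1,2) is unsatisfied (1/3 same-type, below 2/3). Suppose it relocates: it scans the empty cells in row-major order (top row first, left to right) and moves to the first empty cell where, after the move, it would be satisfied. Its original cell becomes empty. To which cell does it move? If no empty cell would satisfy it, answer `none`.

none

Vacating (1,2). Empty cells in order:
  (2,4): 1/3 same-type → still unsatisfied.
  (3,1): 1/3 same-type → still unsatisfied.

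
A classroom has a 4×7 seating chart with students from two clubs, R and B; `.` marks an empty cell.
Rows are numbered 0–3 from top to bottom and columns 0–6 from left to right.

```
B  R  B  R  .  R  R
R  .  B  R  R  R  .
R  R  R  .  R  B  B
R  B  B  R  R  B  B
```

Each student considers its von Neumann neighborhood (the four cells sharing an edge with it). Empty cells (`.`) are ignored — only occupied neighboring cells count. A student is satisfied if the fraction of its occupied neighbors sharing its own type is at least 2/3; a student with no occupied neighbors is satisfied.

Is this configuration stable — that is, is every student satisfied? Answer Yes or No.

(0,0)B 0/2 ✗
(0,1)R 0/2 ✗
(0,2)B 1/3 ✗
(0,3)R 1/2 ✗
(0,5)R 2/2 ✓
(0,6)R 1/1 ✓
(1,0)R 1/2 ✗
(1,2)B 1/3 ✗
(1,3)R 2/3 ✓
(1,4)R 3/3 ✓
(1,5)R 2/3 ✓
(2,0)R 3/3 ✓
(2,1)R 2/3 ✓
(2,2)R 1/3 ✗
(2,4)R 2/3 ✓
(2,5)B 2/4 ✗
(2,6)B 2/2 ✓
(3,0)R 1/2 ✗
(3,1)B 1/3 ✗
(3,2)B 1/3 ✗
(3,3)R 1/2 ✗
(3,4)R 2/3 ✓
(3,5)B 2/3 ✓
(3,6)B 2/2 ✓
For instance (0,0) has only 0/2 same-type neighbors, below 2/3.

No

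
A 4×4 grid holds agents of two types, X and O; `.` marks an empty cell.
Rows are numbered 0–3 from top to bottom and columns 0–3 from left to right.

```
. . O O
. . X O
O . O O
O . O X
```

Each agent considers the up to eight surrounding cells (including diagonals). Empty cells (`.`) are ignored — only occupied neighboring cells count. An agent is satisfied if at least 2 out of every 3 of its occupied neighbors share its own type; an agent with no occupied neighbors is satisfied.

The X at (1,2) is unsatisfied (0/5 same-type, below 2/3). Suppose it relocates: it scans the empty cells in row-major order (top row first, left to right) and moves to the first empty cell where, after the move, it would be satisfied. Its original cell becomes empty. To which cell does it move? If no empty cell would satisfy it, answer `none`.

Vacating (1,2). Empty cells in order:
  (0,0): 0/0 same-type → satisfied — stop here.

(0,0)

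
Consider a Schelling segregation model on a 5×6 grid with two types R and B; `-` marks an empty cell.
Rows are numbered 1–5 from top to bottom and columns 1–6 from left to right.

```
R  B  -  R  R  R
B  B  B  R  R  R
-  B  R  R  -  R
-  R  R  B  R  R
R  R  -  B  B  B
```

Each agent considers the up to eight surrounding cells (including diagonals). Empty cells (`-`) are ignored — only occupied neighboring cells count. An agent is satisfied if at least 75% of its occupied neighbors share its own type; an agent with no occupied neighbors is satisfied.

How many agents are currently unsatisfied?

13

Row 1: (1,1)R 0/3 unhappy · (1,2)B 3/4 ok · (1,4)R 3/4 ok · (1,5)R 5/5 ok · (1,6)R 3/3 ok
Row 2: (2,1)B 3/4 ok · (2,2)B 4/6 unhappy · (2,3)B 3/7 unhappy · (2,4)R 5/6 ok · (2,5)R 7/7 ok · (2,6)R 4/4 ok
Row 3: (3,2)B 3/6 unhappy · (3,3)R 4/8 unhappy · (3,4)R 5/7 unhappy · (3,6)R 4/4 ok
Row 4: (4,2)R 4/5 ok · (4,3)R 4/7 unhappy · (4,4)B 2/6 unhappy · (4,5)R 3/7 unhappy · (4,6)R 2/4 unhappy
Row 5: (5,1)R 2/2 ok · (5,2)R 3/3 ok · (5,4)B 2/4 unhappy · (5,5)B 3/5 unhappy · (5,6)B 1/3 unhappy
Unsatisfied: (1,1), (2,2), (2,3), (3,2), (3,3), (3,4), (4,3), (4,4), (4,5), (4,6), (5,4), (5,5), (5,6) — 13 in total.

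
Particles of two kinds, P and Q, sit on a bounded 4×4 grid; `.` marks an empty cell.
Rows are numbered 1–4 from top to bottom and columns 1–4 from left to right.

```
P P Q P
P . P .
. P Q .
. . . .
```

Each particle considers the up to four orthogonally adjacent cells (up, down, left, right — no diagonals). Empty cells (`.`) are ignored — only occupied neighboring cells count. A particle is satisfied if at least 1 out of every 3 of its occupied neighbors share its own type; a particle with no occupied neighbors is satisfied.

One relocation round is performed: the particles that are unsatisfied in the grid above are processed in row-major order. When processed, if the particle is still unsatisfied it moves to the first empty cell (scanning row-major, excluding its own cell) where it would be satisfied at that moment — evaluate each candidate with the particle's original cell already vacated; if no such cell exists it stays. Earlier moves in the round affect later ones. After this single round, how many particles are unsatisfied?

Initially unsatisfied (in order): (1,3), (1,4), (2,3), (3,2), (3,3).
  (1,3) → (3,4).
  (1,4): now satisfied by earlier moves; stays.
  (2,3) → (1,3).
  (3,2) → (2,2).
  (3,3): now satisfied by earlier moves; stays.
Resulting grid:
P P P P
P P . .
. . Q Q
. . . .
All satisfied now.

0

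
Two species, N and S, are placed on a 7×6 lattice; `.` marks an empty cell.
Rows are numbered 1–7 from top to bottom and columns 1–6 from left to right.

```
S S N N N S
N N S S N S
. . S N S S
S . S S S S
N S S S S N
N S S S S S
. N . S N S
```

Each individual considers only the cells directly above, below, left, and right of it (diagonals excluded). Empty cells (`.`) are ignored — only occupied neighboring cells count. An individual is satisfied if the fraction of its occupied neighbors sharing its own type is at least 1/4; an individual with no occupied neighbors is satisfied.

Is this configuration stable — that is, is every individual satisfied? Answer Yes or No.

(1,1)S 1/2 ok
(1,2)S 1/3 ok
(1,3)N 1/3 ok
(1,4)N 2/3 ok
(1,5)N 2/3 ok
(1,6)S 1/2 ok
(2,1)N 1/2 ok
(2,2)N 1/3 ok
(2,3)S 2/4 ok
(2,4)S 1/4 ok
(2,5)N 1/4 ok
(2,6)S 2/3 ok
(3,3)S 2/3 ok
(3,4)N 0/4 unhappy
(3,5)S 2/4 ok
(3,6)S 3/3 ok
(4,1)S 0/1 unhappy
(4,3)S 3/3 ok
(4,4)S 3/4 ok
(4,5)S 4/4 ok
(4,6)S 2/3 ok
(5,1)N 1/3 ok
(5,2)S 2/3 ok
(5,3)S 4/4 ok
(5,4)S 4/4 ok
(5,5)S 3/4 ok
(5,6)N 0/3 unhappy
(6,1)N 1/2 ok
(6,2)S 2/4 ok
(6,3)S 3/3 ok
(6,4)S 4/4 ok
(6,5)S 3/4 ok
(6,6)S 2/3 ok
(7,2)N 0/1 unhappy
(7,4)S 1/2 ok
(7,5)N 0/3 unhappy
(7,6)S 1/2 ok
For instance (3,4) has only 0/4 same-type neighbors, below 1/4.

No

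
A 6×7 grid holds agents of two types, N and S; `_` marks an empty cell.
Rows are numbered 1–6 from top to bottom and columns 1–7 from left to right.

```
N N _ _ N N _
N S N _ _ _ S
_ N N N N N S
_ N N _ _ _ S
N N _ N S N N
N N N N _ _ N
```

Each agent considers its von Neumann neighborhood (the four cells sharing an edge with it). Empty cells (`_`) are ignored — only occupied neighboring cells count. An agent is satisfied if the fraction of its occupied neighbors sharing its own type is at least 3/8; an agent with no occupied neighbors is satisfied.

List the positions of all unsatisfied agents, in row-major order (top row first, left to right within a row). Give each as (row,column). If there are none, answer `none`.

(2,2), (5,5)

Row 1: (1,1)N 2/2 satisfied · (1,2)N 1/2 satisfied · (1,5)N 1/1 satisfied · (1,6)N 1/1 satisfied
Row 2: (2,1)N 1/2 satisfied · (2,2)S 0/4 not · (2,3)N 1/2 satisfied · (2,7)S 1/1 satisfied
Row 3: (3,2)N 2/3 satisfied · (3,3)N 4/4 satisfied · (3,4)N 2/2 satisfied · (3,5)N 2/2 satisfied · (3,6)N 1/2 satisfied · (3,7)S 2/3 satisfied
Row 4: (4,2)N 3/3 satisfied · (4,3)N 2/2 satisfied · (4,7)S 1/2 satisfied
Row 5: (5,1)N 2/2 satisfied · (5,2)N 3/3 satisfied · (5,4)N 1/2 satisfied · (5,5)S 0/2 not · (5,6)N 1/2 satisfied · (5,7)N 2/3 satisfied
Row 6: (6,1)N 2/2 satisfied · (6,2)N 3/3 satisfied · (6,3)N 2/2 satisfied · (6,4)N 2/2 satisfied · (6,7)N 1/1 satisfied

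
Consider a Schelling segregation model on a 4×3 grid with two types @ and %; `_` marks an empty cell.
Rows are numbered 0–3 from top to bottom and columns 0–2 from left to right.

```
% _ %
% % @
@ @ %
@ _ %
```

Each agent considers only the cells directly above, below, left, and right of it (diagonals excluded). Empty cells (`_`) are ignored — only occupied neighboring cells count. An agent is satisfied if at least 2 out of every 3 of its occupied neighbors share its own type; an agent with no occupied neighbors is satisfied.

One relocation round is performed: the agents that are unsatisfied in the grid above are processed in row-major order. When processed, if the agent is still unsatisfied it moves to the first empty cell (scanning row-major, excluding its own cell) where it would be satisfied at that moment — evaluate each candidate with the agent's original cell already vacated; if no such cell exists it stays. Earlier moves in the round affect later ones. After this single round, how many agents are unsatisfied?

1

Initially unsatisfied (in order): (0,2), (1,1), (1,2), (2,1), (2,2).
  (0,2) → (0,1).
  (1,1): no empty cell satisfies it; stays.
  (1,2) → (3,1).
  (2,1): no empty cell satisfies it; stays.
  (2,2) → (0,2).
Resulting grid:
% % %
% % _
@ @ _
@ @ %
Unsatisfied now: (3,2).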